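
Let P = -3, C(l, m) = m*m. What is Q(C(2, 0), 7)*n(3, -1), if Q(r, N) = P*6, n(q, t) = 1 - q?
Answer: 36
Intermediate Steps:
C(l, m) = m**2
Q(r, N) = -18 (Q(r, N) = -3*6 = -18)
Q(C(2, 0), 7)*n(3, -1) = -18*(1 - 1*3) = -18*(1 - 3) = -18*(-2) = 36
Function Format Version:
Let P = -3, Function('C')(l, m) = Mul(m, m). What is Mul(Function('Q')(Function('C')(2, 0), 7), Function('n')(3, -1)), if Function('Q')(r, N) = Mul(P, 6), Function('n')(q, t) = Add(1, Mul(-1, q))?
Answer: 36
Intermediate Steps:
Function('C')(l, m) = Pow(m, 2)
Function('Q')(r, N) = -18 (Function('Q')(r, N) = Mul(-3, 6) = -18)
Mul(Function('Q')(Function('C')(2, 0), 7), Function('n')(3, -1)) = Mul(-18, Add(1, Mul(-1, 3))) = Mul(-18, Add(1, -3)) = Mul(-18, -2) = 36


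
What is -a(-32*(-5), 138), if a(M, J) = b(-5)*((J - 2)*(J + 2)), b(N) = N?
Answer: 95200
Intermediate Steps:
a(M, J) = -5*(-2 + J)*(2 + J) (a(M, J) = -5*(J - 2)*(J + 2) = -5*(-2 + J)*(2 + J))
-a(-32*(-5), 138) = -(20 - 5*138²) = -(20 - 5*19044) = -(20 - 95220) = -1*(-95200) = 95200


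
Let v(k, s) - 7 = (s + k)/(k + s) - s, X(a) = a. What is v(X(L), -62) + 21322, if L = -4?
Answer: 21392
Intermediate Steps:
v(k, s) = 8 - s (v(k, s) = 7 + ((s + k)/(k + s) - s) = 7 + ((k + s)/(k + s) - s) = 7 + (1 - s) = 8 - s)
v(X(L), -62) + 21322 = (8 - 1*(-62)) + 21322 = (8 + 62) + 21322 = 70 + 21322 = 21392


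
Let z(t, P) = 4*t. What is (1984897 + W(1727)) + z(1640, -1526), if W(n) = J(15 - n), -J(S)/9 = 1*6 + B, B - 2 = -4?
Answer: 1991421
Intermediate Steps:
B = -2 (B = 2 - 4 = -2)
J(S) = -36 (J(S) = -9*(1*6 - 2) = -9*(6 - 2) = -9*4 = -36)
W(n) = -36
(1984897 + W(1727)) + z(1640, -1526) = (1984897 - 36) + 4*1640 = 1984861 + 6560 = 1991421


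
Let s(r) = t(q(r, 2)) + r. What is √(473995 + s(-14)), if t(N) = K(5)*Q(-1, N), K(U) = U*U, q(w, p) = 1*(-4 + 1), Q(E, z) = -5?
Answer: 16*√1851 ≈ 688.37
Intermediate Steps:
q(w, p) = -3 (q(w, p) = 1*(-3) = -3)
K(U) = U²
t(N) = -125 (t(N) = 5²*(-5) = 25*(-5) = -125)
s(r) = -125 + r
√(473995 + s(-14)) = √(473995 + (-125 - 14)) = √(473995 - 139) = √473856 = 16*√1851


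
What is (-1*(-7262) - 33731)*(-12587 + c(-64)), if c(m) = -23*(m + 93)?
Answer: 350820126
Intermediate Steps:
c(m) = -2139 - 23*m (c(m) = -23*(93 + m) = -2139 - 23*m)
(-1*(-7262) - 33731)*(-12587 + c(-64)) = (-1*(-7262) - 33731)*(-12587 + (-2139 - 23*(-64))) = (7262 - 33731)*(-12587 + (-2139 + 1472)) = -26469*(-12587 - 667) = -26469*(-13254) = 350820126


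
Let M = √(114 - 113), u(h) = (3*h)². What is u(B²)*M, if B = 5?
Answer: 5625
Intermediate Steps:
u(h) = 9*h²
M = 1 (M = √1 = 1)
u(B²)*M = (9*(5²)²)*1 = (9*25²)*1 = (9*625)*1 = 5625*1 = 5625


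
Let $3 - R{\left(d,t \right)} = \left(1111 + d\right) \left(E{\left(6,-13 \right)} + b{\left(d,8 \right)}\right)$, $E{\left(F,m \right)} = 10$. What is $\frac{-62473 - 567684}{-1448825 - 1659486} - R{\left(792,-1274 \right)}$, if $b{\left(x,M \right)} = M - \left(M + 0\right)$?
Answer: $\frac{59142463554}{3108311} \approx 19027.0$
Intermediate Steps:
$b{\left(x,M \right)} = 0$ ($b{\left(x,M \right)} = M - M = 0$)
$R{\left(d,t \right)} = -11107 - 10 d$ ($R{\left(d,t \right)} = 3 - \left(1111 + d\right) \left(10 + 0\right) = 3 - \left(1111 + d\right) 10 = 3 - \left(11110 + 10 d\right) = -11107 - 10 d$)
$\frac{-62473 - 567684}{-1448825 - 1659486} - R{\left(792,-1274 \right)} = \frac{-62473 - 567684}{-1448825 - 1659486} - \left(-11107 - 7920\right) = - \frac{630157}{-3108311} - \left(-11107 - 7920\right) = \left(-630157\right) \left(- \frac{1}{3108311}\right) - -19027 = \frac{630157}{3108311} + 19027 = \frac{59142463554}{3108311}$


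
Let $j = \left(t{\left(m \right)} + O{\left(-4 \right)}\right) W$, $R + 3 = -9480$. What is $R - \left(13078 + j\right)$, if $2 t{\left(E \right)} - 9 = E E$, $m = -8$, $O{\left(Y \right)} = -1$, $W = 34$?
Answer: $-23768$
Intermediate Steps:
$R = -9483$ ($R = -3 - 9480 = -9483$)
$t{\left(E \right)} = \frac{9}{2} + \frac{E^{2}}{2}$ ($t{\left(E \right)} = \frac{9}{2} + \frac{E E}{2} = \frac{9}{2} + \frac{E^{2}}{2}$)
$j = 1207$ ($j = \left(\left(\frac{9}{2} + \frac{\left(-8\right)^{2}}{2}\right) - 1\right) 34 = \left(\left(\frac{9}{2} + \frac{1}{2} \cdot 64\right) - 1\right) 34 = \left(\left(\frac{9}{2} + 32\right) - 1\right) 34 = \left(\frac{73}{2} - 1\right) 34 = \frac{71}{2} \cdot 34 = 1207$)
$R - \left(13078 + j\right) = -9483 - 14285 = -23768$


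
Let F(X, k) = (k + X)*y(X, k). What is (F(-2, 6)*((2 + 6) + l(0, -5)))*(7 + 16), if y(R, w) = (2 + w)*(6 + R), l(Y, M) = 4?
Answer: 35328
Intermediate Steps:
F(X, k) = (X + k)*(12 + 2*X + 6*k + X*k) (F(X, k) = (k + X)*(12 + 2*X + 6*k + X*k) = (X + k)*(12 + 2*X + 6*k + X*k))
(F(-2, 6)*((2 + 6) + l(0, -5)))*(7 + 16) = (((-2 + 6)*(12 + 2*(-2) + 6*6 - 2*6))*((2 + 6) + 4))*(7 + 16) = ((4*(12 - 4 + 36 - 12))*(8 + 4))*23 = ((4*32)*12)*23 = (128*12)*23 = 1536*23 = 35328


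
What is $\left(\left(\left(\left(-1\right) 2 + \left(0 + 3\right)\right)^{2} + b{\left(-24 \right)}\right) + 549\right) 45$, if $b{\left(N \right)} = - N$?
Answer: $25830$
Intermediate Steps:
$\left(\left(\left(\left(-1\right) 2 + \left(0 + 3\right)\right)^{2} + b{\left(-24 \right)}\right) + 549\right) 45 = \left(\left(\left(\left(-1\right) 2 + \left(0 + 3\right)\right)^{2} - -24\right) + 549\right) 45 = \left(\left(\left(-2 + 3\right)^{2} + 24\right) + 549\right) 45 = \left(\left(1^{2} + 24\right) + 549\right) 45 = \left(\left(1 + 24\right) + 549\right) 45 = \left(25 + 549\right) 45 = 574 \cdot 45 = 25830$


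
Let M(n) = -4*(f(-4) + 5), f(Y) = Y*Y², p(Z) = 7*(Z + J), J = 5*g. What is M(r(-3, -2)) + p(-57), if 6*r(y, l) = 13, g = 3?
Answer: -58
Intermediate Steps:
J = 15 (J = 5*3 = 15)
r(y, l) = 13/6 (r(y, l) = (⅙)*13 = 13/6)
p(Z) = 105 + 7*Z (p(Z) = 7*(Z + 15) = 7*(15 + Z) = 105 + 7*Z)
f(Y) = Y³
M(n) = 236 (M(n) = -4*((-4)³ + 5) = -4*(-64 + 5) = -4*(-59) = 236)
M(r(-3, -2)) + p(-57) = 236 + (105 + 7*(-57)) = 236 + (105 - 399) = 236 - 294 = -58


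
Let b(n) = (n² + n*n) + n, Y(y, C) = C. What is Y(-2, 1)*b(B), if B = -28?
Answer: 1540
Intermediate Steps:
b(n) = n + 2*n² (b(n) = (n² + n²) + n = 2*n² + n = n + 2*n²)
Y(-2, 1)*b(B) = 1*(-28*(1 + 2*(-28))) = 1*(-28*(1 - 56)) = 1*(-28*(-55)) = 1*1540 = 1540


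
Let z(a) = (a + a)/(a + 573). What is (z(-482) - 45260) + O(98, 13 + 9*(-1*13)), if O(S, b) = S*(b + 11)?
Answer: -4948998/91 ≈ -54385.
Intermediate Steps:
z(a) = 2*a/(573 + a) (z(a) = (2*a)/(573 + a) = 2*a/(573 + a))
O(S, b) = S*(11 + b)
(z(-482) - 45260) + O(98, 13 + 9*(-1*13)) = (2*(-482)/(573 - 482) - 45260) + 98*(11 + (13 + 9*(-1*13))) = (2*(-482)/91 - 45260) + 98*(11 + (13 + 9*(-13))) = (2*(-482)*(1/91) - 45260) + 98*(11 + (13 - 117)) = (-964/91 - 45260) + 98*(11 - 104) = -4119624/91 + 98*(-93) = -4119624/91 - 9114 = -4948998/91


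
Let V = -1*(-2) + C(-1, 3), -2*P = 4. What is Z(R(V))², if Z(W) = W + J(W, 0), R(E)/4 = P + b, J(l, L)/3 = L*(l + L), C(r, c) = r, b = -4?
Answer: 576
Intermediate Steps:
P = -2 (P = -½*4 = -2)
J(l, L) = 3*L*(L + l) (J(l, L) = 3*(L*(l + L)) = 3*(L*(L + l)) = 3*L*(L + l))
V = 1 (V = -1*(-2) - 1 = 2 - 1 = 1)
R(E) = -24 (R(E) = 4*(-2 - 4) = 4*(-6) = -24)
Z(W) = W (Z(W) = W + 3*0*(0 + W) = W + 3*0*W = W + 0 = W)
Z(R(V))² = (-24)² = 576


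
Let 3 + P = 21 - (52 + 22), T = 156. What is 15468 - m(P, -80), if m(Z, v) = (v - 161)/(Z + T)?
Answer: 1547041/100 ≈ 15470.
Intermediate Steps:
P = -56 (P = -3 + (21 - (52 + 22)) = -3 + (21 - 1*74) = -3 + (21 - 74) = -3 - 53 = -56)
m(Z, v) = (-161 + v)/(156 + Z) (m(Z, v) = (v - 161)/(Z + 156) = (-161 + v)/(156 + Z))
15468 - m(P, -80) = 15468 - (-161 - 80)/(156 - 56) = 15468 - (-241)/100 = 15468 - 1*(-241/100) = 15468 + 241/100 = 1547041/100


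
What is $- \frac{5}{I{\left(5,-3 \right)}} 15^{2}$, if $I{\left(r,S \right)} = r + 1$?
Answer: $- \frac{375}{2} \approx -187.5$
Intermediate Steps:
$I{\left(r,S \right)} = 1 + r$
$- \frac{5}{I{\left(5,-3 \right)}} 15^{2} = - \frac{5}{1 + 5} \cdot 15^{2} = - \frac{5}{6} \cdot 225 = \left(-5\right) \frac{1}{6} \cdot 225 = \left(- \frac{5}{6}\right) 225 = - \frac{375}{2}$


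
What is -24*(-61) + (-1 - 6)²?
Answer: 1513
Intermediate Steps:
-24*(-61) + (-1 - 6)² = 1464 + (-7)² = 1464 + 49 = 1513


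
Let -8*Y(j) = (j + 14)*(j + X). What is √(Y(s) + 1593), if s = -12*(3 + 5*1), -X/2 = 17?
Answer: √1042/2 ≈ 16.140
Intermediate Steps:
X = -34 (X = -2*17 = -34)
s = -96 (s = -12*(3 + 5) = -12*8 = -96)
Y(j) = -(-34 + j)*(14 + j)/8 (Y(j) = -(j + 14)*(j - 34)/8 = -(14 + j)*(-34 + j)/8 = -(-34 + j)*(14 + j)/8)
√(Y(s) + 1593) = √((119/2 - ⅛*(-96)² + (5/2)*(-96)) + 1593) = √((119/2 - ⅛*9216 - 240) + 1593) = √((119/2 - 1152 - 240) + 1593) = √(-2665/2 + 1593) = √(521/2) = √1042/2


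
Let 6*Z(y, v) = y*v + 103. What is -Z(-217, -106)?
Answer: -23105/6 ≈ -3850.8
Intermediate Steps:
Z(y, v) = 103/6 + v*y/6 (Z(y, v) = (y*v + 103)/6 = (v*y + 103)/6 = (103 + v*y)/6 = 103/6 + v*y/6)
-Z(-217, -106) = -(103/6 + (⅙)*(-106)*(-217)) = -(103/6 + 11501/3) = -1*23105/6 = -23105/6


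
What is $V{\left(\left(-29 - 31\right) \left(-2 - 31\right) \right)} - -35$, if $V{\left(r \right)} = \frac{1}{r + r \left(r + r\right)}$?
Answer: $\frac{274497301}{7842780} \approx 35.0$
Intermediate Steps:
$V{\left(r \right)} = \frac{1}{r + 2 r^{2}}$ ($V{\left(r \right)} = \frac{1}{r + r 2 r} = \frac{1}{r + 2 r^{2}}$)
$V{\left(\left(-29 - 31\right) \left(-2 - 31\right) \right)} - -35 = \frac{1}{\left(-29 - 31\right) \left(-2 - 31\right) \left(1 + 2 \left(-29 - 31\right) \left(-2 - 31\right)\right)} - -35 = \frac{1}{\left(-60\right) \left(-33\right) \left(1 + 2 \left(\left(-60\right) \left(-33\right)\right)\right)} + 35 = \frac{1}{1980 \left(1 + 2 \cdot 1980\right)} + 35 = \frac{1}{1980 \left(1 + 3960\right)} + 35 = \frac{1}{1980 \cdot 3961} + 35 = \frac{1}{1980} \cdot \frac{1}{3961} + 35 = \frac{1}{7842780} + 35 = \frac{274497301}{7842780}$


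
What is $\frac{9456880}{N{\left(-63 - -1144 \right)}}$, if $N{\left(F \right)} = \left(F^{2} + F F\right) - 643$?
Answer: $\frac{9456880}{2336479} \approx 4.0475$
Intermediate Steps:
$N{\left(F \right)} = -643 + 2 F^{2}$ ($N{\left(F \right)} = \left(F^{2} + F^{2}\right) - 643 = 2 F^{2} - 643 = -643 + 2 F^{2}$)
$\frac{9456880}{N{\left(-63 - -1144 \right)}} = \frac{9456880}{-643 + 2 \left(-63 - -1144\right)^{2}} = \frac{9456880}{-643 + 2 \left(-63 + 1144\right)^{2}} = \frac{9456880}{-643 + 2 \cdot 1081^{2}} = \frac{9456880}{-643 + 2 \cdot 1168561} = \frac{9456880}{-643 + 2337122} = \frac{9456880}{2336479}$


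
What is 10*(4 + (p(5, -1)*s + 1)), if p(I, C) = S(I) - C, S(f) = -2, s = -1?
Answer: 60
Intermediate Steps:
p(I, C) = -2 - C
10*(4 + (p(5, -1)*s + 1)) = 10*(4 + ((-2 - 1*(-1))*(-1) + 1)) = 10*(4 + ((-2 + 1)*(-1) + 1)) = 10*(4 + (-1*(-1) + 1)) = 10*(4 + (1 + 1)) = 10*(4 + 2) = 10*6 = 60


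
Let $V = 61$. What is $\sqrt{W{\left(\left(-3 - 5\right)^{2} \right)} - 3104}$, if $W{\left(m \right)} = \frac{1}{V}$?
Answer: $\frac{i \sqrt{11549923}}{61} \approx 55.713 i$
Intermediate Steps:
$W{\left(m \right)} = \frac{1}{61}$
$\sqrt{W{\left(\left(-3 - 5\right)^{2} \right)} - 3104} = \sqrt{\frac{1}{61} - 3104} = \sqrt{- \frac{189343}{61}} = \frac{i \sqrt{11549923}}{61}$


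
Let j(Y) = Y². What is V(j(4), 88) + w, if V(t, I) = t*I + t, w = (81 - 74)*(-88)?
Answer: 808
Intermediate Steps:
w = -616 (w = 7*(-88) = -616)
V(t, I) = t + I*t (V(t, I) = I*t + t = t + I*t)
V(j(4), 88) + w = 4²*(1 + 88) - 616 = 16*89 - 616 = 1424 - 616 = 808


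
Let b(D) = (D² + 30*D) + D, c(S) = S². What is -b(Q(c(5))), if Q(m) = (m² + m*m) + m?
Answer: -1665150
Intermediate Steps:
Q(m) = m + 2*m² (Q(m) = (m² + m²) + m = 2*m² + m = m + 2*m²)
b(D) = D² + 31*D
-b(Q(c(5))) = -5²*(1 + 2*5²)*(31 + 5²*(1 + 2*5²)) = -25*(1 + 2*25)*(31 + 25*(1 + 2*25)) = -25*(1 + 50)*(31 + 25*(1 + 50)) = -25*51*(31 + 25*51) = -1275*(31 + 1275) = -1275*1306 = -1*1665150 = -1665150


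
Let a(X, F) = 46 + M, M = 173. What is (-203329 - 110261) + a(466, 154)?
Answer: -313371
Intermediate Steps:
a(X, F) = 219 (a(X, F) = 46 + 173 = 219)
(-203329 - 110261) + a(466, 154) = (-203329 - 110261) + 219 = -313590 + 219 = -313371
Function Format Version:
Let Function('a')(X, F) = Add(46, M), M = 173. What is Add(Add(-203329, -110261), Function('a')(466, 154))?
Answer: -313371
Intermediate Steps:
Function('a')(X, F) = 219 (Function('a')(X, F) = Add(46, 173) = 219)
Add(Add(-203329, -110261), Function('a')(466, 154)) = Add(Add(-203329, -110261), 219) = Add(-313590, 219) = -313371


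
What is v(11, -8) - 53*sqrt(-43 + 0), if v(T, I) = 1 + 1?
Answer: 2 - 53*I*sqrt(43) ≈ 2.0 - 347.54*I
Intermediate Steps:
v(T, I) = 2
v(11, -8) - 53*sqrt(-43 + 0) = 2 - 53*sqrt(-43 + 0) = 2 - 53*I*sqrt(43)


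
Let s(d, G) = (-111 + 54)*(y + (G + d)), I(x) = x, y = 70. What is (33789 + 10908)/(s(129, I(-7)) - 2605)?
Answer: -44697/13549 ≈ -3.2989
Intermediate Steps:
s(d, G) = -3990 - 57*G - 57*d (s(d, G) = (-111 + 54)*(70 + (G + d)) = -57*(70 + G + d) = -3990 - 57*G - 57*d)
(33789 + 10908)/(s(129, I(-7)) - 2605) = (33789 + 10908)/((-3990 - 57*(-7) - 57*129) - 2605) = 44697/((-3990 + 399 - 7353) - 2605) = 44697/(-10944 - 2605) = 44697/(-13549) = 44697*(-1/13549) = -44697/13549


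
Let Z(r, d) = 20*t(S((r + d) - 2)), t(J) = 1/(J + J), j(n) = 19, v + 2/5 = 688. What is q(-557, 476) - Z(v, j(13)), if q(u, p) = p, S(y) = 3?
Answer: 1418/3 ≈ 472.67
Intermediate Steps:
v = 3438/5 (v = -2/5 + 688 = 3438/5 ≈ 687.60)
t(J) = 1/(2*J)
Z(r, d) = 10/3 (Z(r, d) = 20*((1/2)/3) = 20*((1/2)*(1/3)) = 20*(1/6) = 10/3)
q(-557, 476) - Z(v, j(13)) = 476 - 1*10/3 = 476 - 10/3 = 1418/3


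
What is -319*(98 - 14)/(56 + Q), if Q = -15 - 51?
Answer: 13398/5 ≈ 2679.6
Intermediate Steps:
Q = -66
-319*(98 - 14)/(56 + Q) = -319*(98 - 14)/(56 - 66) = -26796/(-10) = -26796*(-1)/10 = -319*(-42/5) = 13398/5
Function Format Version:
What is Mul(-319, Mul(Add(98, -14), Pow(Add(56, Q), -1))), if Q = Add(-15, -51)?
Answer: Rational(13398, 5) ≈ 2679.6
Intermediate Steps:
Q = -66
Mul(-319, Mul(Add(98, -14), Pow(Add(56, Q), -1))) = Mul(-319, Mul(Add(98, -14), Pow(Add(56, -66), -1))) = Mul(-319, Mul(84, Pow(-10, -1))) = Mul(-319, Mul(84, Rational(-1, 10))) = Mul(-319, Rational(-42, 5)) = Rational(13398, 5)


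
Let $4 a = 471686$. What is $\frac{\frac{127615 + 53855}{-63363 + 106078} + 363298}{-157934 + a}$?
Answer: $- \frac{6207382216}{683653575} \approx -9.0797$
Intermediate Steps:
$a = \frac{235843}{2}$ ($a = \frac{1}{4} \cdot 471686 = \frac{235843}{2} \approx 1.1792 \cdot 10^{5}$)
$\frac{\frac{127615 + 53855}{-63363 + 106078} + 363298}{-157934 + a} = \frac{\frac{127615 + 53855}{-63363 + 106078} + 363298}{-157934 + \frac{235843}{2}} = \frac{\frac{181470}{42715} + 363298}{- \frac{80025}{2}} = \left(181470 \cdot \frac{1}{42715} + 363298\right) \left(- \frac{2}{80025}\right) = \left(\frac{36294}{8543} + 363298\right) \left(- \frac{2}{80025}\right) = \frac{3103691108}{8543} \left(- \frac{2}{80025}\right) = - \frac{6207382216}{683653575}$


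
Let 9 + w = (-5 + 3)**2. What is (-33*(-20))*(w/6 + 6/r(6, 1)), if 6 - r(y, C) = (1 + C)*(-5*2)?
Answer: -5170/13 ≈ -397.69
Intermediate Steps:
r(y, C) = 16 + 10*C (r(y, C) = 6 - (1 + C)*(-5*2) = 6 - (1 + C)*(-10) = 6 - (-10 - 10*C) = 6 + (10 + 10*C) = 16 + 10*C)
w = -5 (w = -9 + (-5 + 3)**2 = -9 + (-2)**2 = -9 + 4 = -5)
(-33*(-20))*(w/6 + 6/r(6, 1)) = (-33*(-20))*(-5/6 + 6/(16 + 10*1)) = 660*(-5*1/6 + 6/(16 + 10)) = 660*(-5/6 + 6/26) = 660*(-5/6 + 6*(1/26)) = 660*(-5/6 + 3/13) = 660*(-47/78) = -5170/13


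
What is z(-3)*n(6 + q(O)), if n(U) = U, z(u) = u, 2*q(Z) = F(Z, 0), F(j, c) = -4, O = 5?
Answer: -12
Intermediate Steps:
q(Z) = -2 (q(Z) = (½)*(-4) = -2)
z(-3)*n(6 + q(O)) = -3*(6 - 2) = -3*4 = -12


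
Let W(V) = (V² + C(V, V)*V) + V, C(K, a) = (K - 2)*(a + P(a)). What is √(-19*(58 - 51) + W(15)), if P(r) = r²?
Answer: √46907 ≈ 216.58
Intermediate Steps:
C(K, a) = (-2 + K)*(a + a²) (C(K, a) = (K - 2)*(a + a²) = (-2 + K)*(a + a²))
W(V) = V + V² + V²*(-2 + V² - V) (W(V) = (V² + (V*(-2 + V - 2*V + V*V))*V) + V = (V² + (V*(-2 + V - 2*V + V²))*V) + V = (V² + (V*(-2 + V² - V))*V) + V = (V² + V²*(-2 + V² - V)) + V = V + V² + V²*(-2 + V² - V))
√(-19*(58 - 51) + W(15)) = √(-19*(58 - 51) + 15*(1 + 15³ - 1*15 - 1*15²)) = √(-19*7 + 15*(1 + 3375 - 15 - 1*225)) = √(-133 + 15*(1 + 3375 - 15 - 225)) = √(-133 + 15*3136) = √(-133 + 47040) = √46907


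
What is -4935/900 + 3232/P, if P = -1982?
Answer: -422999/59460 ≈ -7.1140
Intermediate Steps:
-4935/900 + 3232/P = -4935/900 + 3232/(-1982) = -4935*1/900 + 3232*(-1/1982) = -329/60 - 1616/991 = -422999/59460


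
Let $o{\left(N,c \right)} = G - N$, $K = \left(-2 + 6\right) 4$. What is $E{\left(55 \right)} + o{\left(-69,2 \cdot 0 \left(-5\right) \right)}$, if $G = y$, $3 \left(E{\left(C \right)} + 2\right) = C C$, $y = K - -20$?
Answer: $\frac{3334}{3} \approx 1111.3$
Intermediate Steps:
$K = 16$ ($K = 4 \cdot 4 = 16$)
$y = 36$ ($y = 16 - -20 = 16 + 20 = 36$)
$E{\left(C \right)} = -2 + \frac{C^{2}}{3}$ ($E{\left(C \right)} = -2 + \frac{C C}{3} = -2 + \frac{C^{2}}{3}$)
$G = 36$
$o{\left(N,c \right)} = 36 - N$
$E{\left(55 \right)} + o{\left(-69,2 \cdot 0 \left(-5\right) \right)} = \left(-2 + \frac{55^{2}}{3}\right) + \left(36 - -69\right) = \left(-2 + \frac{1}{3} \cdot 3025\right) + \left(36 + 69\right) = \left(-2 + \frac{3025}{3}\right) + 105 = \frac{3019}{3} + 105 = \frac{3334}{3}$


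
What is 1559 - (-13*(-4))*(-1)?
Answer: 1611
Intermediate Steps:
1559 - (-13*(-4))*(-1) = 1559 - 52*(-1) = 1559 - 1*(-52) = 1559 + 52 = 1611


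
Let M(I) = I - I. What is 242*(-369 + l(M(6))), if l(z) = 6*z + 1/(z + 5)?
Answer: -446248/5 ≈ -89250.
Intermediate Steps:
M(I) = 0
l(z) = 1/(5 + z) + 6*z (l(z) = 6*z + 1/(5 + z) = 1/(5 + z) + 6*z)
242*(-369 + l(M(6))) = 242*(-369 + (1 + 6*0² + 30*0)/(5 + 0)) = 242*(-369 + (1 + 6*0 + 0)/5) = 242*(-369 + (1 + 0 + 0)/5) = 242*(-369 + (⅕)*1) = 242*(-369 + ⅕) = 242*(-1844/5) = -446248/5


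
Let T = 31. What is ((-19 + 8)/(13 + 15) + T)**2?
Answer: 734449/784 ≈ 936.80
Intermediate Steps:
((-19 + 8)/(13 + 15) + T)**2 = ((-19 + 8)/(13 + 15) + 31)**2 = (-11/28 + 31)**2 = (857/28)**2 = 734449/784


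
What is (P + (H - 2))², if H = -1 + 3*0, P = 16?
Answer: 169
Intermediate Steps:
H = -1 (H = -1 + 0 = -1)
(P + (H - 2))² = (16 + (-1 - 2))² = (16 - 3)² = 13² = 169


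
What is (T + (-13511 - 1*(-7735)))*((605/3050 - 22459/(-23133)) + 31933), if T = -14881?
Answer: -9308606346646061/14111130 ≈ -6.5966e+8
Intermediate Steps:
(T + (-13511 - 1*(-7735)))*((605/3050 - 22459/(-23133)) + 31933) = (-14881 + (-13511 - 1*(-7735)))*((605/3050 - 22459/(-23133)) + 31933) = (-14881 + (-13511 + 7735))*((605*(1/3050) - 22459*(-1/23133)) + 31933) = (-14881 - 5776)*((121/610 + 22459/23133) + 31933) = -20657*(16499083/14111130 + 31933) = -20657*450627213373/14111130 = -9308606346646061/14111130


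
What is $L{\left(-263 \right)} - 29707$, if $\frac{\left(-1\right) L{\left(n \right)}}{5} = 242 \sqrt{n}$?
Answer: $-29707 - 1210 i \sqrt{263} \approx -29707.0 - 19623.0 i$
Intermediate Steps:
$L{\left(n \right)} = - 1210 \sqrt{n}$ ($L{\left(n \right)} = - 5 \cdot 242 \sqrt{n} = - 1210 \sqrt{n}$)
$L{\left(-263 \right)} - 29707 = - 1210 \sqrt{-263} - 29707 = - 1210 i \sqrt{263} - 29707 = -29707 - 1210 i \sqrt{263}$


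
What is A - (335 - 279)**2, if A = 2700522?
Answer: 2697386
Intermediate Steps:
A - (335 - 279)**2 = 2700522 - (335 - 279)**2 = 2700522 - 1*56**2 = 2700522 - 1*3136 = 2700522 - 3136 = 2697386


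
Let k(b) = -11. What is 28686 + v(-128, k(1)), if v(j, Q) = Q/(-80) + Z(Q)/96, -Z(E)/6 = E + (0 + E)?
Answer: 2295001/80 ≈ 28688.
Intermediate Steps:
Z(E) = -12*E (Z(E) = -6*(E + (0 + E)) = -6*(E + E) = -12*E)
v(j, Q) = -11*Q/80 (v(j, Q) = Q/(-80) - 12*Q/96 = Q*(-1/80) - 12*Q*(1/96) = -Q/80 - Q/8 = -11*Q/80)
28686 + v(-128, k(1)) = 28686 - 11/80*(-11) = 28686 + 121/80 = 2295001/80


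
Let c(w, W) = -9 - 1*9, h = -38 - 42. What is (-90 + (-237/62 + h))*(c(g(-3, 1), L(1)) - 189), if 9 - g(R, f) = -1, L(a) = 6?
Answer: 2230839/62 ≈ 35981.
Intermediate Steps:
h = -80
g(R, f) = 10 (g(R, f) = 9 - 1*(-1) = 9 + 1 = 10)
c(w, W) = -18 (c(w, W) = -9 - 9 = -18)
(-90 + (-237/62 + h))*(c(g(-3, 1), L(1)) - 189) = (-90 + (-237/62 - 80))*(-18 - 189) = (-90 + (-237*1/62 - 80))*(-207) = (-90 + (-237/62 - 80))*(-207) = (-90 - 5197/62)*(-207) = -10777/62*(-207) = 2230839/62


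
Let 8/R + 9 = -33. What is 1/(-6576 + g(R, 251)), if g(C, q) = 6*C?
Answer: -7/46040 ≈ -0.00015204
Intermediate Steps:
R = -4/21 (R = 8/(-9 - 33) = 8/(-42) = 8*(-1/42) = -4/21 ≈ -0.19048)
1/(-6576 + g(R, 251)) = 1/(-6576 + 6*(-4/21)) = 1/(-6576 - 8/7) = 1/(-46040/7) = -7/46040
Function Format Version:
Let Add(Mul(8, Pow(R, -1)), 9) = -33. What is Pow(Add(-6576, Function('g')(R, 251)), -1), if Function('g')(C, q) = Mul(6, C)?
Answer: Rational(-7, 46040) ≈ -0.00015204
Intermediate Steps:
R = Rational(-4, 21) (R = Mul(8, Pow(Add(-9, -33), -1)) = Mul(8, Pow(-42, -1)) = Mul(8, Rational(-1, 42)) = Rational(-4, 21) ≈ -0.19048)
Pow(Add(-6576, Function('g')(R, 251)), -1) = Pow(Add(-6576, Mul(6, Rational(-4, 21))), -1) = Pow(Add(-6576, Rational(-8, 7)), -1) = Pow(Rational(-46040, 7), -1) = Rational(-7, 46040)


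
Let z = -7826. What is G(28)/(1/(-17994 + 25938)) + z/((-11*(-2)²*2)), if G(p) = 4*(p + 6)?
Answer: 47540809/44 ≈ 1.0805e+6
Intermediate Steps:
G(p) = 24 + 4*p (G(p) = 4*(6 + p) = 24 + 4*p)
G(28)/(1/(-17994 + 25938)) + z/((-11*(-2)²*2)) = (24 + 4*28)/(1/(-17994 + 25938)) - 7826/(-11*(-2)²*2) = (24 + 112)/(1/7944) - 7826/(-11*4*2) = 136/(1/7944) - 7826/((-44*2)) = 136*7944 - 7826/(-88) = 1080384 - 7826*(-1/88) = 1080384 + 3913/44 = 47540809/44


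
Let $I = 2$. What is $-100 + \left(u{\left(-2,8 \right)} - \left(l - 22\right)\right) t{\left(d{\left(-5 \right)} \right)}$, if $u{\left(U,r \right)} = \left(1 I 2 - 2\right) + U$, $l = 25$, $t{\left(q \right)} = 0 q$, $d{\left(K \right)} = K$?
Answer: $-100$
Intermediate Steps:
$t{\left(q \right)} = 0$
$u{\left(U,r \right)} = 2 + U$ ($u{\left(U,r \right)} = \left(1 \cdot 2 \cdot 2 - 2\right) + U = \left(2 \cdot 2 - 2\right) + U = \left(4 - 2\right) + U = 2 + U$)
$-100 + \left(u{\left(-2,8 \right)} - \left(l - 22\right)\right) t{\left(d{\left(-5 \right)} \right)} = -100 + \left(\left(2 - 2\right) - \left(25 - 22\right)\right) 0 = -100 + \left(0 - 3\right) 0 = -100 - 0 = -100 + 0 = -100$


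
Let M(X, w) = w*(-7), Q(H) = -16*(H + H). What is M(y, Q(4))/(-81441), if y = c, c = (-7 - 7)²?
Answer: -896/81441 ≈ -0.011002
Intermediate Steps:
Q(H) = -32*H
c = 196 (c = (-14)² = 196)
y = 196
M(X, w) = -7*w
M(y, Q(4))/(-81441) = -(-224)*4/(-81441) = -7*(-128)*(-1/81441) = 896*(-1/81441) = -896/81441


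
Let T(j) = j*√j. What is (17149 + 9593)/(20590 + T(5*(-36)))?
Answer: 27530889/21489005 + 1444068*I*√5/21489005 ≈ 1.2812 + 0.15026*I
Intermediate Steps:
T(j) = j^(3/2)
(17149 + 9593)/(20590 + T(5*(-36))) = (17149 + 9593)/(20590 + (5*(-36))^(3/2)) = 26742/(20590 + (-180)^(3/2)) = 26742/(20590 - 1080*I*√5)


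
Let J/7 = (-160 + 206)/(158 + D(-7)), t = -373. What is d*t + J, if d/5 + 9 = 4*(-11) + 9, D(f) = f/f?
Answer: 13047862/159 ≈ 82062.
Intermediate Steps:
D(f) = 1
d = -220 (d = -45 + 5*(4*(-11) + 9) = -45 + 5*(-44 + 9) = -45 + 5*(-35) = -45 - 175 = -220)
J = 322/159 (J = 7*((-160 + 206)/(158 + 1)) = 7*(46/159) = 322/159 ≈ 2.0252)
d*t + J = -220*(-373) + 322/159 = 82060 + 322/159 = 13047862/159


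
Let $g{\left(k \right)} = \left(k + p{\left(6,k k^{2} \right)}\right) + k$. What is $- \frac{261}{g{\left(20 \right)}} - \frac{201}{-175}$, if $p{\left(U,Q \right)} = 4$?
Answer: $- \frac{36831}{7700} \approx -4.7832$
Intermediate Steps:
$g{\left(k \right)} = 4 + 2 k$ ($g{\left(k \right)} = \left(k + 4\right) + k = \left(4 + k\right) + k = 4 + 2 k$)
$- \frac{261}{g{\left(20 \right)}} - \frac{201}{-175} = - \frac{261}{4 + 2 \cdot 20} - \frac{201}{-175} = - \frac{261}{4 + 40} - - \frac{201}{175} = - \frac{261}{44} + \frac{201}{175} = - \frac{36831}{7700}$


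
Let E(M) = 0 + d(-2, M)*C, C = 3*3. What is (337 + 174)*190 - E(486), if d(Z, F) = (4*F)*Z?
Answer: 132082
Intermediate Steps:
C = 9
d(Z, F) = 4*F*Z
E(M) = -72*M (E(M) = 0 + (4*M*(-2))*9 = 0 - 8*M*9 = 0 - 72*M = -72*M)
(337 + 174)*190 - E(486) = (337 + 174)*190 - (-72)*486 = 511*190 - 1*(-34992) = 97090 + 34992 = 132082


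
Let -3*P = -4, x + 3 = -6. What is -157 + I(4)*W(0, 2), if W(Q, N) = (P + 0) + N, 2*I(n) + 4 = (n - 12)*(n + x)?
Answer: -97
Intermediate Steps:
x = -9 (x = -3 - 6 = -9)
I(n) = -2 + (-12 + n)*(-9 + n)/2 (I(n) = -2 + ((n - 12)*(n - 9))/2 = -2 + ((-12 + n)*(-9 + n))/2 = -2 + (-12 + n)*(-9 + n)/2)
P = 4/3 (P = -1/3*(-4) = 4/3 ≈ 1.3333)
W(Q, N) = 4/3 + N (W(Q, N) = (4/3 + 0) + N = 4/3 + N)
-157 + I(4)*W(0, 2) = -157 + (52 + (1/2)*4**2 - 21/2*4)*(4/3 + 2) = -157 + (52 + (1/2)*16 - 42)*(10/3) = -157 + (52 + 8 - 42)*(10/3) = -157 + 18*(10/3) = -157 + 60 = -97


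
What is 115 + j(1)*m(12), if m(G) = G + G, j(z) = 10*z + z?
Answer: 379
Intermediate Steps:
j(z) = 11*z
m(G) = 2*G
115 + j(1)*m(12) = 115 + (11*1)*(2*12) = 115 + 11*24 = 115 + 264 = 379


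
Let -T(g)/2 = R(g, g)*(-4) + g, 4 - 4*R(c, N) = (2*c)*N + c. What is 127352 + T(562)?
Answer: -1138264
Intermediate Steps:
R(c, N) = 1 - c/4 - N*c/2 (R(c, N) = 1 - ((2*c)*N + c)/4 = 1 - (2*N*c + c)/4 = 1 - (c + 2*N*c)/4 = 1 + (-c/4 - N*c/2) = 1 - c/4 - N*c/2)
T(g) = 8 - 4*g - 4*g² (T(g) = -2*((1 - g/4 - g*g/2)*(-4) + g) = -2*((1 - g/4 - g²/2)*(-4) + g) = -2*((1 - g²/2 - g/4)*(-4) + g) = -2*((-4 + g + 2*g²) + g) = -2*(-4 + 2*g + 2*g²) = 8 - 4*g - 4*g²)
127352 + T(562) = 127352 + (8 - 4*562 - 4*562²) = 127352 + (8 - 2248 - 4*315844) = 127352 + (8 - 2248 - 1263376) = 127352 - 1265616 = -1138264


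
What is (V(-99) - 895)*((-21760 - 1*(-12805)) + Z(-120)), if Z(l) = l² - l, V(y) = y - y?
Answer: -4980675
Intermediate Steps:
V(y) = 0
(V(-99) - 895)*((-21760 - 1*(-12805)) + Z(-120)) = (0 - 895)*((-21760 - 1*(-12805)) - 120*(-1 - 120)) = -895*((-21760 + 12805) - 120*(-121)) = -895*(-8955 + 14520) = -895*5565 = -4980675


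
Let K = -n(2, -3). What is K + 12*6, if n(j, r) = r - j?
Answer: 77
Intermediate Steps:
K = 5 (K = -(-3 - 1*2) = -(-3 - 2) = -1*(-5) = 5)
K + 12*6 = 5 + 12*6 = 5 + 72 = 77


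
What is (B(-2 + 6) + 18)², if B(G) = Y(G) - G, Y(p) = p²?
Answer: 900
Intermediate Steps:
B(G) = G² - G
(B(-2 + 6) + 18)² = ((-2 + 6)*(-1 + (-2 + 6)) + 18)² = (4*(-1 + 4) + 18)² = (4*3 + 18)² = (12 + 18)² = 30² = 900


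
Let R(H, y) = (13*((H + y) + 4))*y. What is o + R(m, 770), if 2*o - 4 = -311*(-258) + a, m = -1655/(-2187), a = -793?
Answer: 34095502823/4374 ≈ 7.7950e+6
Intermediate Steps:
m = 1655/2187 (m = -1655*(-1/2187) = 1655/2187 ≈ 0.75674)
R(H, y) = y*(52 + 13*H + 13*y) (R(H, y) = (13*(4 + H + y))*y = (52 + 13*H + 13*y)*y = y*(52 + 13*H + 13*y))
o = 79449/2 (o = 2 + (-311*(-258) - 793)/2 = 2 + (80238 - 793)/2 = 2 + (1/2)*79445 = 2 + 79445/2 = 79449/2 ≈ 39725.)
o + R(m, 770) = 79449/2 + 13*770*(4 + 1655/2187 + 770) = 79449/2 + 13*770*(1694393/2187) = 79449/2 + 16960873930/2187 = 34095502823/4374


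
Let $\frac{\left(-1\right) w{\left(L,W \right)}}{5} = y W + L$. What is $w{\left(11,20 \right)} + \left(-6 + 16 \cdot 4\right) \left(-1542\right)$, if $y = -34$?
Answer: $-86091$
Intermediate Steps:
$w{\left(L,W \right)} = - 5 L + 170 W$ ($w{\left(L,W \right)} = - 5 \left(- 34 W + L\right) = - 5 \left(L - 34 W\right) = - 5 L + 170 W$)
$w{\left(11,20 \right)} + \left(-6 + 16 \cdot 4\right) \left(-1542\right) = \left(\left(-5\right) 11 + 170 \cdot 20\right) + \left(-6 + 16 \cdot 4\right) \left(-1542\right) = \left(-55 + 3400\right) + \left(-6 + 64\right) \left(-1542\right) = 3345 + 58 \left(-1542\right) = 3345 - 89436 = -86091$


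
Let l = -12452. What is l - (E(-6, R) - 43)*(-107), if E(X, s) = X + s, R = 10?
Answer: -16625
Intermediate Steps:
l - (E(-6, R) - 43)*(-107) = -12452 - ((-6 + 10) - 43)*(-107) = -12452 - (4 - 43)*(-107) = -12452 - (-39)*(-107) = -12452 - 1*4173 = -12452 - 4173 = -16625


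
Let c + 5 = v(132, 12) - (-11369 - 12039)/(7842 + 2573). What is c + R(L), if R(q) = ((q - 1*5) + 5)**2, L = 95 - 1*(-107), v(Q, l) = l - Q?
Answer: 423695193/10415 ≈ 40681.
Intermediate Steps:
L = 202 (L = 95 + 107 = 202)
R(q) = q**2 (R(q) = ((q - 5) + 5)**2 = ((-5 + q) + 5)**2 = q**2)
c = -1278467/10415 (c = -5 + ((12 - 1*132) - (-11369 - 12039)/(7842 + 2573)) = -5 + ((12 - 132) - (-23408)/10415) = -5 + (-120 - (-23408)/10415) = -5 + (-120 - 1*(-23408/10415)) = -5 + (-120 + 23408/10415) = -5 - 1226392/10415 = -1278467/10415 ≈ -122.75)
c + R(L) = -1278467/10415 + 202**2 = -1278467/10415 + 40804 = 423695193/10415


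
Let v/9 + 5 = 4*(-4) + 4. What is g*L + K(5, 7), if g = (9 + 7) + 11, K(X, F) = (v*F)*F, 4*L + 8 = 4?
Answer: -7524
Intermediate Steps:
L = -1 (L = -2 + (1/4)*4 = -2 + 1 = -1)
v = -153 (v = -45 + 9*(4*(-4) + 4) = -45 + 9*(-16 + 4) = -45 + 9*(-12) = -45 - 108 = -153)
K(X, F) = -153*F**2 (K(X, F) = (-153*F)*F = -153*F**2)
g = 27 (g = 16 + 11 = 27)
g*L + K(5, 7) = 27*(-1) - 153*7**2 = -27 - 153*49 = -27 - 7497 = -7524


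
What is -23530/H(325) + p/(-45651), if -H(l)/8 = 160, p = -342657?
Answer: 50425633/1947776 ≈ 25.889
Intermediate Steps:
H(l) = -1280 (H(l) = -8*160 = -1280)
-23530/H(325) + p/(-45651) = -23530/(-1280) - 342657/(-45651) = -23530*(-1/1280) - 342657*(-1/45651) = 2353/128 + 114219/15217 = 50425633/1947776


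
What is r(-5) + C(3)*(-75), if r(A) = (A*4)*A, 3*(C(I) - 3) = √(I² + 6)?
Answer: -125 - 25*√15 ≈ -221.82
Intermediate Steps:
C(I) = 3 + √(6 + I²)/3 (C(I) = 3 + √(I² + 6)/3 = 3 + √(6 + I²)/3)
r(A) = 4*A² (r(A) = (4*A)*A = 4*A²)
r(-5) + C(3)*(-75) = 4*(-5)² + (3 + √(6 + 3²)/3)*(-75) = 4*25 + (3 + √(6 + 9)/3)*(-75) = 100 + (3 + √15/3)*(-75) = 100 + (-225 - 25*√15) = -125 - 25*√15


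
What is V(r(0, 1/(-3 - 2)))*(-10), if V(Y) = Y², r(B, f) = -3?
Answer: -90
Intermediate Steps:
V(r(0, 1/(-3 - 2)))*(-10) = (-3)²*(-10) = 9*(-10) = -90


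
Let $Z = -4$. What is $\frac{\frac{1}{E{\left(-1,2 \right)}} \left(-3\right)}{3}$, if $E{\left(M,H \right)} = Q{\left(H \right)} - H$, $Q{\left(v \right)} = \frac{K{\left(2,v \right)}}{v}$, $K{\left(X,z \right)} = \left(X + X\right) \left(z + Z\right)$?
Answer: $\frac{1}{6} \approx 0.16667$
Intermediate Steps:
$K{\left(X,z \right)} = 2 X \left(-4 + z\right)$ ($K{\left(X,z \right)} = \left(X + X\right) \left(z - 4\right) = 2 X \left(-4 + z\right)$)
$Q{\left(v \right)} = \frac{-16 + 4 v}{v}$ ($Q{\left(v \right)} = \frac{2 \cdot 2 \left(-4 + v\right)}{v} = \frac{-16 + 4 v}{v}$)
$E{\left(M,H \right)} = 4 - H - \frac{16}{H}$ ($E{\left(M,H \right)} = \left(4 - \frac{16}{H}\right) - H = 4 - H - \frac{16}{H}$)
$\frac{\frac{1}{E{\left(-1,2 \right)}} \left(-3\right)}{3} = \frac{\frac{1}{4 - 2 - \frac{16}{2}} \left(-3\right)}{3} = \frac{1}{4 - 2 - 8} \left(-3\right) \frac{1}{3} = \frac{1}{-6} \left(-3\right) \frac{1}{3} = \left(- \frac{1}{6}\right) \left(-3\right) \frac{1}{3} = \frac{1}{2} \cdot \frac{1}{3} = \frac{1}{6}$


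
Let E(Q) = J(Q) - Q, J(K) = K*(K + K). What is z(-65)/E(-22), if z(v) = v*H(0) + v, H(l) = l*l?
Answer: -13/198 ≈ -0.065657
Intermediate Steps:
J(K) = 2*K² (J(K) = K*(2*K) = 2*K²)
H(l) = l²
z(v) = v (z(v) = v*0² + v = v*0 + v = 0 + v = v)
E(Q) = -Q + 2*Q² (E(Q) = 2*Q² - Q = -Q + 2*Q²)
z(-65)/E(-22) = -65*(-1/(22*(-1 + 2*(-22)))) = -65*(-1/(22*(-1 - 44))) = -65/((-22*(-45))) = -65/990 = -65*1/990 = -13/198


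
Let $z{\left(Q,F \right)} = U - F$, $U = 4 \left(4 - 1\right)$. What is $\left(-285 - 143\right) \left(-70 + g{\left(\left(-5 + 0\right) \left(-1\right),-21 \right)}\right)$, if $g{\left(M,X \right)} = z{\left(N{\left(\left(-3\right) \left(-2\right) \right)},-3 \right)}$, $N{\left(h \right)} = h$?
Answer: $23540$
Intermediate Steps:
$U = 12$ ($U = 4 \cdot 3 = 12$)
$z{\left(Q,F \right)} = 12 - F$
$g{\left(M,X \right)} = 15$ ($g{\left(M,X \right)} = 12 - -3 = 12 + 3 = 15$)
$\left(-285 - 143\right) \left(-70 + g{\left(\left(-5 + 0\right) \left(-1\right),-21 \right)}\right) = \left(-285 - 143\right) \left(-70 + 15\right) = \left(-428\right) \left(-55\right) = 23540$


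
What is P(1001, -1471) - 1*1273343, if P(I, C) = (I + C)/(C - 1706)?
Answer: -4045410241/3177 ≈ -1.2733e+6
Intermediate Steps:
P(I, C) = (C + I)/(-1706 + C)
P(1001, -1471) - 1*1273343 = (-1471 + 1001)/(-1706 - 1471) - 1*1273343 = -470/(-3177) - 1273343 = -1/3177*(-470) - 1273343 = 470/3177 - 1273343 = -4045410241/3177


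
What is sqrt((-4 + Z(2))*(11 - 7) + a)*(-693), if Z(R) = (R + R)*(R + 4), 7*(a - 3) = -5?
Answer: -2376*sqrt(7) ≈ -6286.3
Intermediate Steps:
a = 16/7 (a = 3 + (1/7)*(-5) = 3 - 5/7 = 16/7 ≈ 2.2857)
Z(R) = 2*R*(4 + R) (Z(R) = (2*R)*(4 + R) = 2*R*(4 + R))
sqrt((-4 + Z(2))*(11 - 7) + a)*(-693) = sqrt((-4 + 2*2*(4 + 2))*(11 - 7) + 16/7)*(-693) = sqrt((-4 + 2*2*6)*4 + 16/7)*(-693) = sqrt((-4 + 24)*4 + 16/7)*(-693) = sqrt(20*4 + 16/7)*(-693) = sqrt(80 + 16/7)*(-693) = sqrt(576/7)*(-693) = (24*sqrt(7)/7)*(-693) = -2376*sqrt(7)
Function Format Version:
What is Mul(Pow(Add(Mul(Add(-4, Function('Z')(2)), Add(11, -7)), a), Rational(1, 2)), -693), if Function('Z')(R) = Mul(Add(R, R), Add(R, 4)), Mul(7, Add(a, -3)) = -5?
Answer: Mul(-2376, Pow(7, Rational(1, 2))) ≈ -6286.3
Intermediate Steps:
a = Rational(16, 7) (a = Add(3, Mul(Rational(1, 7), -5)) = Add(3, Rational(-5, 7)) = Rational(16, 7) ≈ 2.2857)
Function('Z')(R) = Mul(2, R, Add(4, R)) (Function('Z')(R) = Mul(Mul(2, R), Add(4, R)) = Mul(2, R, Add(4, R)))
Mul(Pow(Add(Mul(Add(-4, Function('Z')(2)), Add(11, -7)), a), Rational(1, 2)), -693) = Mul(Pow(Add(Mul(Add(-4, Mul(2, 2, Add(4, 2))), Add(11, -7)), Rational(16, 7)), Rational(1, 2)), -693) = Mul(Pow(Add(Mul(Add(-4, Mul(2, 2, 6)), 4), Rational(16, 7)), Rational(1, 2)), -693) = Mul(Pow(Add(Mul(Add(-4, 24), 4), Rational(16, 7)), Rational(1, 2)), -693) = Mul(Pow(Add(Mul(20, 4), Rational(16, 7)), Rational(1, 2)), -693) = Mul(Pow(Add(80, Rational(16, 7)), Rational(1, 2)), -693) = Mul(Pow(Rational(576, 7), Rational(1, 2)), -693) = Mul(Mul(Rational(24, 7), Pow(7, Rational(1, 2))), -693) = Mul(-2376, Pow(7, Rational(1, 2)))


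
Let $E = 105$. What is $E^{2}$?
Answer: $11025$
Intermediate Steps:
$E^{2} = 105^{2} = 11025$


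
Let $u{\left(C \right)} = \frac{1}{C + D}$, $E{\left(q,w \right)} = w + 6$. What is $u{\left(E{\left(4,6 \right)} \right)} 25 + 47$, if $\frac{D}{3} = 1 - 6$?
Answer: $\frac{116}{3} \approx 38.667$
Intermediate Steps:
$E{\left(q,w \right)} = 6 + w$
$D = -15$ ($D = 3 \left(1 - 6\right) = 3 \left(-5\right) = -15$)
$u{\left(C \right)} = \frac{1}{-15 + C}$ ($u{\left(C \right)} = \frac{1}{C - 15} = \frac{1}{-15 + C}$)
$u{\left(E{\left(4,6 \right)} \right)} 25 + 47 = \frac{1}{-15 + \left(6 + 6\right)} 25 + 47 = \frac{1}{-15 + 12} \cdot 25 + 47 = \frac{1}{-3} \cdot 25 + 47 = \left(- \frac{1}{3}\right) 25 + 47 = - \frac{25}{3} + 47 = \frac{116}{3}$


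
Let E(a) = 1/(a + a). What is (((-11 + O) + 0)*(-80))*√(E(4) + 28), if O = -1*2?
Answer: 3900*√2 ≈ 5515.4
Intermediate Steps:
O = -2
E(a) = 1/(2*a)
(((-11 + O) + 0)*(-80))*√(E(4) + 28) = (((-11 - 2) + 0)*(-80))*√((½)/4 + 28) = ((-13 + 0)*(-80))*√((½)*(¼) + 28) = (-13*(-80))*√(⅛ + 28) = 1040*√(225/8) = 1040*(15*√2/4) = 3900*√2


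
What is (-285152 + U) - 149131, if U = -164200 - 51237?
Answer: -649720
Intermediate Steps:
U = -215437
(-285152 + U) - 149131 = (-285152 - 215437) - 149131 = -500589 - 149131 = -649720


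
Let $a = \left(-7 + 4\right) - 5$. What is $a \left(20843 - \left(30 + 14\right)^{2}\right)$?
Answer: $-151256$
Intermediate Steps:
$a = -8$ ($a = -3 - 5 = -8$)
$a \left(20843 - \left(30 + 14\right)^{2}\right) = - 8 \left(20843 - \left(30 + 14\right)^{2}\right) = - 8 \left(20843 - 44^{2}\right) = - 8 \left(20843 - 1936\right) = \left(-8\right) 18907 = -151256$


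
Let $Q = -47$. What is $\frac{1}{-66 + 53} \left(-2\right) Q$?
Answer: $- \frac{94}{13} \approx -7.2308$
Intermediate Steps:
$\frac{1}{-66 + 53} \left(-2\right) Q = \frac{1}{-66 + 53} \left(-2\right) \left(-47\right) = \frac{1}{-13} \left(-2\right) \left(-47\right) = \left(- \frac{1}{13}\right) \left(-2\right) \left(-47\right) = \frac{2}{13} \left(-47\right) = - \frac{94}{13}$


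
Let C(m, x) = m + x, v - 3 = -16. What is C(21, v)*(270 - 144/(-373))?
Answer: 806832/373 ≈ 2163.1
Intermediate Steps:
v = -13 (v = 3 - 16 = -13)
C(21, v)*(270 - 144/(-373)) = (21 - 13)*(270 - 144/(-373)) = 8*(270 - 144*(-1/373)) = 8*(270 + 144/373) = 8*(100854/373) = 806832/373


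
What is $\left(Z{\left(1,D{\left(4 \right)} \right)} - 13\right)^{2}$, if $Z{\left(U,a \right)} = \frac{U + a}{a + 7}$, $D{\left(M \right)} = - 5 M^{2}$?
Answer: $\frac{756900}{5329} \approx 142.03$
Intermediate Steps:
$Z{\left(U,a \right)} = \frac{U + a}{7 + a}$
$\left(Z{\left(1,D{\left(4 \right)} \right)} - 13\right)^{2} = \left(\frac{1 - 5 \cdot 4^{2}}{7 - 5 \cdot 4^{2}} - 13\right)^{2} = \left(\frac{1 - 80}{7 - 80} - 13\right)^{2} = \left(\frac{1}{-73} \left(-79\right) - 13\right)^{2} = \left(\left(- \frac{1}{73}\right) \left(-79\right) - 13\right)^{2} = \left(\frac{79}{73} - 13\right)^{2} = \left(- \frac{870}{73}\right)^{2} = \frac{756900}{5329}$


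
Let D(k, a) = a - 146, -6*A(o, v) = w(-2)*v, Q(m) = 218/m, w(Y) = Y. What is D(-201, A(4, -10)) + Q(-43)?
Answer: -19918/129 ≈ -154.40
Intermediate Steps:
A(o, v) = v/3 (A(o, v) = -(-1)*v/3 = v/3)
D(k, a) = -146 + a
D(-201, A(4, -10)) + Q(-43) = (-146 + (⅓)*(-10)) + 218/(-43) = (-146 - 10/3) + 218*(-1/43) = -448/3 - 218/43 = -19918/129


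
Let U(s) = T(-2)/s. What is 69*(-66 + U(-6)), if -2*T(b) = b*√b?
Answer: -4554 - 23*I*√2/2 ≈ -4554.0 - 16.263*I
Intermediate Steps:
T(b) = -b^(3/2)/2 (T(b) = -b*√b/2 = -b^(3/2)/2)
U(s) = I*√2/s (U(s) = (-(-1)*I*√2)/s = (I*√2)/s = I*√2/s)
69*(-66 + U(-6)) = 69*(-66 + I*√2/(-6)) = 69*(-66 + I*√2*(-⅙)) = 69*(-66 - I*√2/6) = -4554 - 23*I*√2/2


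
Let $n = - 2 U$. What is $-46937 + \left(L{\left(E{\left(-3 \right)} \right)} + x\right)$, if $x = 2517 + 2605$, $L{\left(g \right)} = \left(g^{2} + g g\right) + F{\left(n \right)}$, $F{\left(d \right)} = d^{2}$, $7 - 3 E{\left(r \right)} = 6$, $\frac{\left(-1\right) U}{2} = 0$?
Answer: $- \frac{376333}{9} \approx -41815.0$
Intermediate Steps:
$U = 0$ ($U = \left(-2\right) 0 = 0$)
$n = 0$ ($n = \left(-2\right) 0 = 0$)
$E{\left(r \right)} = \frac{1}{3}$ ($E{\left(r \right)} = \frac{7}{3} - 2 = \frac{1}{3}$)
$L{\left(g \right)} = 2 g^{2}$ ($L{\left(g \right)} = \left(g^{2} + g g\right) + 0^{2} = \left(g^{2} + g^{2}\right) + 0 = 2 g^{2} + 0 = 2 g^{2}$)
$x = 5122$
$-46937 + \left(L{\left(E{\left(-3 \right)} \right)} + x\right) = -46937 + \left(\frac{2}{9} + 5122\right) = -46937 + \frac{46100}{9} = - \frac{376333}{9}$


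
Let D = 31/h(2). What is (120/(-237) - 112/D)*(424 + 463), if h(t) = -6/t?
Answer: 22444648/2449 ≈ 9164.8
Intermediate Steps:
D = -31/3 (D = 31/((-6/2)) = 31/((-6*1/2)) = 31/(-3) = 31*(-1/3) = -31/3 ≈ -10.333)
(120/(-237) - 112/D)*(424 + 463) = (120/(-237) - 112/(-31/3))*(424 + 463) = (120*(-1/237) - 112*(-3/31))*887 = (-40/79 + 336/31)*887 = (25304/2449)*887 = 22444648/2449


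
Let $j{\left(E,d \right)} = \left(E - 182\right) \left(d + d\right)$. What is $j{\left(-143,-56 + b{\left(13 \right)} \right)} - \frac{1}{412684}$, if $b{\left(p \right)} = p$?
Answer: $\frac{11534517799}{412684} \approx 27950.0$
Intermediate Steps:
$j{\left(E,d \right)} = 2 d \left(-182 + E\right)$ ($j{\left(E,d \right)} = \left(-182 + E\right) 2 d = 2 d \left(-182 + E\right)$)
$j{\left(-143,-56 + b{\left(13 \right)} \right)} - \frac{1}{412684} = 2 \left(-56 + 13\right) \left(-182 - 143\right) - \frac{1}{412684} = 2 \left(-43\right) \left(-325\right) - \frac{1}{412684} = 27950 - \frac{1}{412684} = \frac{11534517799}{412684}$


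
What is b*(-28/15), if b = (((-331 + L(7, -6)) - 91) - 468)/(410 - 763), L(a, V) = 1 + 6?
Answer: -24724/5295 ≈ -4.6693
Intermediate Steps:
L(a, V) = 7
b = 883/353 (b = (((-331 + 7) - 91) - 468)/(410 - 763) = ((-324 - 91) - 468)/(-353) = (-415 - 468)*(-1/353) = -883*(-1/353) = 883/353 ≈ 2.5014)
b*(-28/15) = 883*(-28/15)/353 = 883*(-28*1/15)/353 = (883/353)*(-28/15) = -24724/5295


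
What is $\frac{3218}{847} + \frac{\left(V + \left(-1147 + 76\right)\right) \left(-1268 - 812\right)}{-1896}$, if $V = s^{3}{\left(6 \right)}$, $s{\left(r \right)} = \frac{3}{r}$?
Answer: $- \frac{470130853}{401478} \approx -1171.0$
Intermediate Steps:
$V = \frac{1}{8}$ ($V = \left(\frac{3}{6}\right)^{3} = \left(3 \cdot \frac{1}{6}\right)^{3} = \left(\frac{1}{2}\right)^{3} = \frac{1}{8} \approx 0.125$)
$\frac{3218}{847} + \frac{\left(V + \left(-1147 + 76\right)\right) \left(-1268 - 812\right)}{-1896} = \frac{3218}{847} + \frac{\left(\frac{1}{8} + \left(-1147 + 76\right)\right) \left(-1268 - 812\right)}{-1896} = 3218 \cdot \frac{1}{847} + \left(\frac{1}{8} - 1071\right) \left(-2080\right) \left(- \frac{1}{1896}\right) = \frac{3218}{847} + \left(- \frac{8567}{8}\right) \left(-2080\right) \left(- \frac{1}{1896}\right) = \frac{3218}{847} + 2227420 \left(- \frac{1}{1896}\right) = \frac{3218}{847} - \frac{556855}{474} = - \frac{470130853}{401478}$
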